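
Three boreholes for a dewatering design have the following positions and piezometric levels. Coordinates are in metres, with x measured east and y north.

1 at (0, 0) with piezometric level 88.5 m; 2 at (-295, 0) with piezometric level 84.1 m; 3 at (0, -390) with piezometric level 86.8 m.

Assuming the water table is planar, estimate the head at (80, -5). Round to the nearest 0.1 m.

∂h/∂x = (84.1 − 88.5) / (-295 − 0) = +0.01492
∂h/∂y = (86.8 − 88.5) / (-390 − 0) = +0.004359
h(80, -5) = 88.5 + (+0.01492)·(80) + (+0.004359)·(-5) = 88.5 +1.193 -0.022 = 89.671 m.

89.7 m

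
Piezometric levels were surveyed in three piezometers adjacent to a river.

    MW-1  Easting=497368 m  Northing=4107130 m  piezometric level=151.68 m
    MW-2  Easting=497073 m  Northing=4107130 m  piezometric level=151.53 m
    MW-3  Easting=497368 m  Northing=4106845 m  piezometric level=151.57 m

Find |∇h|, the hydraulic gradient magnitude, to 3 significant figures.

∂h/∂x = (151.53 − 151.68) / (497073 − 497368) = +0.0005085
∂h/∂y = (151.57 − 151.68) / (4106845 − 4107130) = +0.0003860
|∇h| = √(0.0005085² + 0.0003860²) = 0.0006384

0.000638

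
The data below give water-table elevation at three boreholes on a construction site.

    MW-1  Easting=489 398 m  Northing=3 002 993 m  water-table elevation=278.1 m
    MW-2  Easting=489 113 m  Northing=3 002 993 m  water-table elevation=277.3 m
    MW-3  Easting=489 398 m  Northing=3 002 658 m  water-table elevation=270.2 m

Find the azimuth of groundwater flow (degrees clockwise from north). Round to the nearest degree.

187°

∂h/∂x = (277.3 − 278.1) / (489113 − 489398) = +0.002807
∂h/∂y = (270.2 − 278.1) / (3002658 − 3002993) = +0.02358
Flow direction (−∇h) has components (-0.002807 E, -0.02358 N).
Azimuth = atan2(E, N) = atan2(-0.002807, -0.02358) = 186.8° ≈ 187°.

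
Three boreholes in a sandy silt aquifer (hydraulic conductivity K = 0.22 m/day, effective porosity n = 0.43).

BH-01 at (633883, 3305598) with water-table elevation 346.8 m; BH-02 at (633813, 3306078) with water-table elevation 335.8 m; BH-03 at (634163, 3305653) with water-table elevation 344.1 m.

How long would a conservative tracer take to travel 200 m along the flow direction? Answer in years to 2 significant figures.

44 years

Taking BH-01 as reference: BH-02−BH-01 = (-70, 480, -11.0); BH-03−BH-01 = (280, 55, -2.7).
Solve a·Δx + b·Δy = Δh: det = (-70)·55 − 280·480 = -138250.
∂h/∂x = [(-11.0)·55 − (-2.7)·480] / -138250 = -0.004998
∂h/∂y = [(-70)·(-2.7) − 280·(-11.0)] / -138250 = -0.02365
|∇h| = √(-0.004998² + -0.02365²) = 0.02417
Seepage velocity v = K·i/n = 0.22 × 0.02417 / 0.43 = 0.01237 m/day.
t = 200 / 0.01237 = 1.617e+04 days = 44.3 years.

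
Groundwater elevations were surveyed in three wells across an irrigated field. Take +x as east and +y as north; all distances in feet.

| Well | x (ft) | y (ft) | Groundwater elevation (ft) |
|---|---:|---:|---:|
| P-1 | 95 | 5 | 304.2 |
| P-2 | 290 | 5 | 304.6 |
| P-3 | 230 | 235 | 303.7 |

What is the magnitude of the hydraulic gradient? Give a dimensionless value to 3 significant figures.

Taking P-1 as reference: P-2−P-1 = (195, 0, +0.4); P-3−P-1 = (135, 230, -0.5).
Solve a·Δx + b·Δy = Δh: det = 195·230 − 135·0 = 44850.
∂h/∂x = [(+0.4)·230 − (-0.5)·0] / 44850 = +0.002051
∂h/∂y = [195·(-0.5) − 135·(+0.4)] / 44850 = -0.003378
|∇h| = √(0.002051² + -0.003378²) = 0.003952

0.00395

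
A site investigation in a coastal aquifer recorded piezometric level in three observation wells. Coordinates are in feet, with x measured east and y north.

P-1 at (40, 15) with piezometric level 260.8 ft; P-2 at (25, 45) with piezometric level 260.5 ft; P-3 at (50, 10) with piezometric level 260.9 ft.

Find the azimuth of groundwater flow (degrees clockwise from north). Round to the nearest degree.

With h = a·x + b·y + c and P-1 as origin, the differences give:
  (-15)·a + 30·b = -0.3
  10·a + (-5)·b = +0.1
Eliminate b (×(-5) and ×30, subtract): -225·a = -1.50 → a = ∂h/∂x = +0.006667
Back-substitute: b = ∂h/∂y = -0.006667.
Flow direction (−∇h) has components (-0.006667 E, +0.006667 N).
Azimuth = atan2(E, N) = atan2(-0.006667, +0.006667) = 315.0° ≈ 315°.

315°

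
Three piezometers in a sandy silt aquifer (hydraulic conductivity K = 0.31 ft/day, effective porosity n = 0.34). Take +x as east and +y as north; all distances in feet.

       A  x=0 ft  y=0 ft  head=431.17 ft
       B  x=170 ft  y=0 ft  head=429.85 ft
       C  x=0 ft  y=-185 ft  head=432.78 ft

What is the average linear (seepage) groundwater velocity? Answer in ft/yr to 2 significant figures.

3.9 ft/yr

∂h/∂x = (429.85 − 431.17) / (170 − 0) = -0.007765
∂h/∂y = (432.78 − 431.17) / (-185 − 0) = -0.008703
|∇h| = √(-0.007765² + -0.008703²) = 0.01166
Seepage velocity v = K·i/n = 0.31 × 0.01166 / 0.34 = 0.01063 ft/day = 3.883 ft/yr.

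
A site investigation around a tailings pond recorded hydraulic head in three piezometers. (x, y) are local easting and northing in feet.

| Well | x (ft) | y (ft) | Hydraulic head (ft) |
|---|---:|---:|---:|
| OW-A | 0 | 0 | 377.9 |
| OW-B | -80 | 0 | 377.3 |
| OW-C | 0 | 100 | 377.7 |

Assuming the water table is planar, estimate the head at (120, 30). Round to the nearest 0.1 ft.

378.7 ft

∂h/∂x = (377.3 − 377.9) / (-80 − 0) = +0.007500
∂h/∂y = (377.7 − 377.9) / (100 − 0) = -0.002000
h(120, 30) = 377.9 + (+0.007500)·(120) + (-0.002000)·(30) = 377.9 +0.900 -0.060 = 378.740 ft.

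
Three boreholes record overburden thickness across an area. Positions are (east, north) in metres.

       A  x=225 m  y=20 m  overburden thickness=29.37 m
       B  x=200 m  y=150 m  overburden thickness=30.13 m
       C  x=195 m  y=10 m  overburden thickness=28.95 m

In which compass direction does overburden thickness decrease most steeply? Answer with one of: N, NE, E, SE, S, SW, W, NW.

SW

Taking A as reference: B−A = (-25, 130, +0.76); C−A = (-30, -10, -0.42).
Solve a·Δx + b·Δy = Δd: det = (-25)·(-10) − (-30)·130 = 4150.
∂d/∂x = [(+0.76)·(-10) − (-0.42)·130] / 4150 = +0.01133
∂d/∂y = [(-25)·(-0.42) − (-30)·(+0.76)] / 4150 = +0.008024
Steepest decrease is along −∇f = (-0.01133 E, -0.008024 N) → southwest.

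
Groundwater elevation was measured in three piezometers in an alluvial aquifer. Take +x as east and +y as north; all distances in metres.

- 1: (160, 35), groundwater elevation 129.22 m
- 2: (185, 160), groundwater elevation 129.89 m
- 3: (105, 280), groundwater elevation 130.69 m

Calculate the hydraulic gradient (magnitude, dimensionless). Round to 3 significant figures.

0.00586

With h = a·x + b·y + c and 1 as origin, the differences give:
  25·a + 125·b = +0.67
  (-55)·a + 245·b = +1.47
Eliminate b (×245 and ×125, subtract): 13000·a = -19.600 → a = ∂h/∂x = -0.001508
Back-substitute: b = ∂h/∂y = +0.005662.
|∇h| = √(-0.001508² + 0.005662²) = 0.005859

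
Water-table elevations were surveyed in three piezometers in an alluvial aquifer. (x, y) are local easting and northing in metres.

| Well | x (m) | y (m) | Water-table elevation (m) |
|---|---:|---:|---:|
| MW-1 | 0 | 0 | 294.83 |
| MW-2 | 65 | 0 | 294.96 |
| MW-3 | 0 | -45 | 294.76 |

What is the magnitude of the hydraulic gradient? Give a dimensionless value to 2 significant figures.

0.0025

∂h/∂x = (294.96 − 294.83) / (65 − 0) = +0.002000
∂h/∂y = (294.76 − 294.83) / (-45 − 0) = +0.001556
|∇h| = √(0.002000² + 0.001556²) = 0.002534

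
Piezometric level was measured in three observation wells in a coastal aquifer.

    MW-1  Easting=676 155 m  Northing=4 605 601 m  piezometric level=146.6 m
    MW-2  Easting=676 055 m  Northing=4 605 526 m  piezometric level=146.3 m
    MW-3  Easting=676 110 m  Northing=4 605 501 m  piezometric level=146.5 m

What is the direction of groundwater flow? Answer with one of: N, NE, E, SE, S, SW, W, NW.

With h = a·x + b·y + c and MW-1 as origin, the differences give:
  (-100)·a + (-75)·b = -0.3
  (-45)·a + (-100)·b = -0.1
Eliminate b (×(-100) and ×(-75), subtract): 6625·a = 22.50 → a = ∂h/∂x = +0.003396
Back-substitute: b = ∂h/∂y = -0.0005283.
Flow = −∇h = (-0.003396 east, +0.0005283 north), which points west.

W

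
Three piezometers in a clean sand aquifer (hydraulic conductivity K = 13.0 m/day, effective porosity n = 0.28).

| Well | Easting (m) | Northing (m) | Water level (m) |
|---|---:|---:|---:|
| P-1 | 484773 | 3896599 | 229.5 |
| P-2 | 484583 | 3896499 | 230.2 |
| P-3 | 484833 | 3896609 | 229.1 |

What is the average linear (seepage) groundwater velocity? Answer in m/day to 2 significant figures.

0.54 m/day

Three-point gradient (reference P-1): Δ to P-2 = (-190, -100, +0.7), Δ to P-3 = (60, 10, -0.4).
∂h/∂x = -0.008049, ∂h/∂y = +0.008293 (det = 4100).
|∇h| = √(-0.008049² + 0.008293²) = 0.01156
Seepage velocity v = K·i/n = 13.0 × 0.01156 / 0.28 = 0.5367 m/day.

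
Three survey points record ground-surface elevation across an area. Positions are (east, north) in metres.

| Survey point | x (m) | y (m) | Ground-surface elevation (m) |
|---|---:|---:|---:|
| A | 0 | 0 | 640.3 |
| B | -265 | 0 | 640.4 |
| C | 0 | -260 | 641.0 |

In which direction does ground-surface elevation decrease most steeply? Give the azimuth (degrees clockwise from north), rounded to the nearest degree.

∂z/∂x = (640.4 − 640.3) / (-265 − 0) = -0.0003774
∂z/∂y = (641.0 − 640.3) / (-260 − 0) = -0.002692
Steepest decrease is along −∇f: components (+0.0003774 E, +0.002692 N).
Azimuth = atan2(+0.0003774, +0.002692) = 8.0° ≈ 008°.

008°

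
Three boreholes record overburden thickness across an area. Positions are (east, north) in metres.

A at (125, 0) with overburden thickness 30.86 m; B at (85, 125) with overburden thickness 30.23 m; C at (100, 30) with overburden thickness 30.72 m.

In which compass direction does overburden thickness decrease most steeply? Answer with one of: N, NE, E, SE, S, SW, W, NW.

N

Differences from A: to B (Δx, Δy, Δh) = (-40, 125, -0.63); to C = (-25, 30, -0.14).
Determinant of the coordinate differences = (-40)·30 − (-25)·125 = 1925.
∂d/∂x = [(-0.63)·30 − (-0.14)·125] / 1925 = -0.0007273
∂d/∂y = [(-40)·(-0.14) − (-25)·(-0.63)] / 1925 = -0.005273
Steepest decrease is along −∇f = (+0.0007273 E, +0.005273 N) → north.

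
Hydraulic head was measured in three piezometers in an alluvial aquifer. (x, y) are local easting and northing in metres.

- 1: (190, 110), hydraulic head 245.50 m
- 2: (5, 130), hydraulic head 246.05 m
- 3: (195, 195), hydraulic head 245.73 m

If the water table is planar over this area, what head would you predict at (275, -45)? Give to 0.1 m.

244.8 m

Differences from 1: to 2 (Δx, Δy, Δh) = (-185, 20, +0.55); to 3 = (5, 85, +0.23).
Solve a·Δx + b·Δy = Δh: det = (-185)·85 − 5·20 = -15825.
∂h/∂x = [(+0.55)·85 − (+0.23)·20] / -15825 = -0.002664
∂h/∂y = [(-185)·(+0.23) − 5·(+0.55)] / -15825 = +0.002863
h(275, -45) = 245.50 + (-0.002664)·(85) + (+0.002863)·(-155) = 245.50 -0.226 -0.444 = 244.830 m.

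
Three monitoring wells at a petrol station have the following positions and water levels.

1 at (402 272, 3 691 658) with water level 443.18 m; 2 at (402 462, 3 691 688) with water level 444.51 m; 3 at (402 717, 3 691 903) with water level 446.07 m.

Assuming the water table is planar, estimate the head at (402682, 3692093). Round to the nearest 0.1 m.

445.6 m

Differences from 1: to 2 (Δx, Δy, Δh) = (190, 30, +1.33); to 3 = (445, 245, +2.89).
Solve a·Δx + b·Δy = Δh: det = 190·245 − 445·30 = 33200.
∂h/∂x = [(+1.33)·245 − (+2.89)·30] / 33200 = +0.007203
∂h/∂y = [190·(+2.89) − 445·(+1.33)] / 33200 = -0.001288
h(402682, 3692093) = 443.18 + (+0.007203)·(410) + (-0.001288)·(435) = 443.18 +2.953 -0.560 = 445.573 m.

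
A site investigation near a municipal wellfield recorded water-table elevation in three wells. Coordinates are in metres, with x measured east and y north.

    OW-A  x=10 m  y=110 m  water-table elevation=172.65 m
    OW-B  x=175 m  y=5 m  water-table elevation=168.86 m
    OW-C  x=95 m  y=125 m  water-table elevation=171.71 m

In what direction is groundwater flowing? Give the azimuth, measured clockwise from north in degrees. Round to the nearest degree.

With h = a·x + b·y + c and OW-A as origin, the differences give:
  165·a + (-105)·b = -3.79
  85·a + 15·b = -0.94
Eliminate b (×15 and ×(-105), subtract): 11400·a = -155.550 → a = ∂h/∂x = -0.01364
Back-substitute: b = ∂h/∂y = +0.01465.
Flow direction (−∇h) has components (+0.01364 E, -0.01465 N).
Azimuth = atan2(E, N) = atan2(+0.01364, -0.01465) = 137.0° ≈ 137°.

137°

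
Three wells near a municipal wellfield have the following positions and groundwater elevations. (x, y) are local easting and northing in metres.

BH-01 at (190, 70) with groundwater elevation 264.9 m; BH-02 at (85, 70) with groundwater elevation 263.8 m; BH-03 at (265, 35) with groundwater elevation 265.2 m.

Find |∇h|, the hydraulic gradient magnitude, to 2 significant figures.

0.017

With h = a·x + b·y + c and BH-01 as origin, the differences give:
  (-105)·a + 0·b = -1.1
  75·a + (-35)·b = +0.3
Eliminate b (×(-35) and ×0, subtract): 3675·a = 38.50 → a = ∂h/∂x = +0.01048
Back-substitute: b = ∂h/∂y = +0.01388.
|∇h| = √(0.01048² + 0.01388²) = 0.01739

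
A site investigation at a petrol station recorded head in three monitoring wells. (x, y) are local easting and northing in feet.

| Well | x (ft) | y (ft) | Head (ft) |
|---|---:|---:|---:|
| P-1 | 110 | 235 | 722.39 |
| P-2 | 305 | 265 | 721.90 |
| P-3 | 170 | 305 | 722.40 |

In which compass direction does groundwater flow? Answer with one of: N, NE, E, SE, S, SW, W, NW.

SE

With h = a·x + b·y + c and P-1 as origin, the differences give:
  195·a + 30·b = -0.49
  60·a + 70·b = +0.01
Eliminate b (×70 and ×30, subtract): 11850·a = -34.600 → a = ∂h/∂x = -0.002920
Back-substitute: b = ∂h/∂y = +0.002646.
Flow = −∇h = (+0.002920 east, -0.002646 north), which points southeast.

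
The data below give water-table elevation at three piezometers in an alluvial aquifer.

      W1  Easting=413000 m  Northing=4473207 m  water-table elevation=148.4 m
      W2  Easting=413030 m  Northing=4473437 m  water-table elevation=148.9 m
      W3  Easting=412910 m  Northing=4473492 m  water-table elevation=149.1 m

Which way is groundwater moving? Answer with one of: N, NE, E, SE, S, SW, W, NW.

S

With h = a·x + b·y + c and W1 as origin, the differences give:
  30·a + 230·b = +0.5
  (-90)·a + 285·b = +0.7
Eliminate b (×285 and ×230, subtract): 29250·a = -18.50 → a = ∂h/∂x = -0.0006325
Back-substitute: b = ∂h/∂y = +0.002256.
Flow = −∇h = (+0.0006325 east, -0.002256 north), which points south.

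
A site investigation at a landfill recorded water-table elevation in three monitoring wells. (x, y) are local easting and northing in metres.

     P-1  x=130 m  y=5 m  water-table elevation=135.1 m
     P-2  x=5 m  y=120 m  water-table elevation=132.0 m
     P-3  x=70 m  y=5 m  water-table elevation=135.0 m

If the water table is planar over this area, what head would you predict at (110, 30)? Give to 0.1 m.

134.4 m

Three-point gradient (reference P-1): Δ to P-2 = (-125, 115, -3.1), Δ to P-3 = (-60, 0, -0.1).
∂h/∂x = +0.001667, ∂h/∂y = -0.02514 (det = 6900).
h(110, 30) = 135.1 + (+0.001667)·(-20) + (-0.02514)·(25) = 135.1 -0.033 -0.629 = 134.438 m.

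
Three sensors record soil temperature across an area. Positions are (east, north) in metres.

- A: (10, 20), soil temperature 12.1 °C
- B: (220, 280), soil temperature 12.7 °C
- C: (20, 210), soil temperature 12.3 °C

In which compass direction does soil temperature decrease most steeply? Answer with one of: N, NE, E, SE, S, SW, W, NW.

Three-point gradient (reference A): Δ to B = (210, 260, +0.6), Δ to C = (10, 190, +0.2).
∂T/∂x = +0.001662, ∂T/∂y = +0.0009651 (det = 37300).
Steepest decrease is along −∇f = (-0.001662 E, -0.0009651 N) → southwest.

SW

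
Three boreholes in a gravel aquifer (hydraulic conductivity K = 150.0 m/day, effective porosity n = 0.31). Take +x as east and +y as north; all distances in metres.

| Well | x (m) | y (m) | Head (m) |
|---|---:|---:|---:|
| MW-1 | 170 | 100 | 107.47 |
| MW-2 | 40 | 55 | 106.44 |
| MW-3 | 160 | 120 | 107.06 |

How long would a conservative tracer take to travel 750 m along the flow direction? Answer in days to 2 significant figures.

With h = a·x + b·y + c and MW-1 as origin, the differences give:
  (-130)·a + (-45)·b = -1.03
  (-10)·a + 20·b = -0.41
Eliminate b (×20 and ×(-45), subtract): -3050·a = -39.050 → a = ∂h/∂x = +0.01280
Back-substitute: b = ∂h/∂y = -0.01410.
|∇h| = √(0.01280² + -0.01410²) = 0.01904
Seepage velocity v = K·i/n = 150.0 × 0.01904 / 0.31 = 9.213 m/day.
t = 750 / 9.213 = 81.41 days.

81 days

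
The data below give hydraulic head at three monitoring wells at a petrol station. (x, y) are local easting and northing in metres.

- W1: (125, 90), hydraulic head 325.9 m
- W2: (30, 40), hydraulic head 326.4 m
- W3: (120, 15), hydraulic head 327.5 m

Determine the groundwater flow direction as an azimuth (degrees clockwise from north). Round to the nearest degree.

344°

Three-point gradient (reference W1): Δ to W2 = (-95, -50, +0.5), Δ to W3 = (-5, -75, +1.6).
∂h/∂x = +0.006182, ∂h/∂y = -0.02175 (det = 6875).
Flow direction (−∇h) has components (-0.006182 E, +0.02175 N).
Azimuth = atan2(E, N) = atan2(-0.006182, +0.02175) = 344.1° ≈ 344°.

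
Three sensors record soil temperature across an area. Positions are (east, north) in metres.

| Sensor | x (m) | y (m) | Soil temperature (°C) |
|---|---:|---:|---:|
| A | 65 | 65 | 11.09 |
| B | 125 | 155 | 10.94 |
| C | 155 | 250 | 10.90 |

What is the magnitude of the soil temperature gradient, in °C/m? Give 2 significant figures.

0.0036 °C/m

Taking A as reference: B−A = (60, 90, -0.15); C−A = (90, 185, -0.19).
Determinant of the coordinate differences = 60·185 − 90·90 = 3000.
∂T/∂x = [(-0.15)·185 − (-0.19)·90] / 3000 = -0.003550
∂T/∂y = [60·(-0.19) − 90·(-0.15)] / 3000 = +0.0007000
|∇f| = √(-0.003550² + 0.0007000²) = 0.003618 °C/m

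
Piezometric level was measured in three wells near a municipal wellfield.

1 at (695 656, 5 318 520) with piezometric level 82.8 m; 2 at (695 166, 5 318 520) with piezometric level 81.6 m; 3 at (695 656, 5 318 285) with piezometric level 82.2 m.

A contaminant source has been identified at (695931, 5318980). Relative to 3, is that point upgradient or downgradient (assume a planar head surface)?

upgradient

∂h/∂x = (81.6 − 82.8) / (695166 − 695656) = +0.002449
∂h/∂y = (82.2 − 82.8) / (5318285 − 5318520) = +0.002553
Head at (695931, 5318980) = 82.8 + (+0.002449)·(275) + (+0.002553)·(460) = 84.65 m.
That is higher than the 82.2 m at 3, so the point is upgradient.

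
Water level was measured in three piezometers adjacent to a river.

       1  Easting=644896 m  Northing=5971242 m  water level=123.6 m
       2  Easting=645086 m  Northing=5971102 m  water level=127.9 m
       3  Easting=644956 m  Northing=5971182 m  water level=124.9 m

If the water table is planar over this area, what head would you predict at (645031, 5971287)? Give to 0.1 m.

127.2 m

Differences from 1: to 2 (Δx, Δy, Δh) = (190, -140, +4.3); to 3 = (60, -60, +1.3).
Determinant of the coordinate differences = 190·(-60) − 60·(-140) = -3000.
∂h/∂x = [(+4.3)·(-60) − (+1.3)·(-140)] / -3000 = +0.02533
∂h/∂y = [190·(+1.3) − 60·(+4.3)] / -3000 = +0.003667
h(645031, 5971287) = 123.6 + (+0.02533)·(135) + (+0.003667)·(45) = 123.6 +3.420 +0.165 = 127.185 m.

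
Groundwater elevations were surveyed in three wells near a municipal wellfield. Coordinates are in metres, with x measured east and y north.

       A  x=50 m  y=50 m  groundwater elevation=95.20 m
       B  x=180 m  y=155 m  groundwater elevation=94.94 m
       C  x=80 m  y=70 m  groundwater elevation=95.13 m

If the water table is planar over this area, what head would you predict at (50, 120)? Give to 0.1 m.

Taking A as reference: B−A = (130, 105, -0.26); C−A = (30, 20, -0.07).
Solve a·Δx + b·Δy = Δh: det = 130·20 − 30·105 = -550.
∂h/∂x = [(-0.26)·20 − (-0.07)·105] / -550 = -0.003909
∂h/∂y = [130·(-0.07) − 30·(-0.26)] / -550 = +0.002364
h(50, 120) = 95.20 + (-0.003909)·(0) + (+0.002364)·(70) = 95.20 -0.000 +0.165 = 95.365 m.

95.4 m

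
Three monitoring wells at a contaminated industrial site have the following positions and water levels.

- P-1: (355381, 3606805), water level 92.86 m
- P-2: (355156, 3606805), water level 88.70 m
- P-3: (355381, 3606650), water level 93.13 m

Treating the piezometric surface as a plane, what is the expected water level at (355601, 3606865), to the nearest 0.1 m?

96.8 m

∂h/∂x = (88.70 − 92.86) / (355156 − 355381) = +0.01849
∂h/∂y = (93.13 − 92.86) / (3606650 − 3606805) = -0.001742
h(355601, 3606865) = 92.86 + (+0.01849)·(220) + (-0.001742)·(60) = 92.86 +4.068 -0.105 = 96.823 m.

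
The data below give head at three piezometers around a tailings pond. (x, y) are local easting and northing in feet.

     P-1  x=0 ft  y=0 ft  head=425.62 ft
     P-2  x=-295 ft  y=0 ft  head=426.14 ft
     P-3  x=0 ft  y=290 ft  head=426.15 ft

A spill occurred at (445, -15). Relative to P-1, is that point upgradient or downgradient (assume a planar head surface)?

∂h/∂x = (426.14 − 425.62) / (-295 − 0) = -0.001763
∂h/∂y = (426.15 − 425.62) / (290 − 0) = +0.001828
Head at (445, -15) = 425.62 + (-0.001763)·(445) + (+0.001828)·(-15) = 424.81 ft.
That is lower than the 425.62 ft at P-1, so the point is downgradient.

downgradient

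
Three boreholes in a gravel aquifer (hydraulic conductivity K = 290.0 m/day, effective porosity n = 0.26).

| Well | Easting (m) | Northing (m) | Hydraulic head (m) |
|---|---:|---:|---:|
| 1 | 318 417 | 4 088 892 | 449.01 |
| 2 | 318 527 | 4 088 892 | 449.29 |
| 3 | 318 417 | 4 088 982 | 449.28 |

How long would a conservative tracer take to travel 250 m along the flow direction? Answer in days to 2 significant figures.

57 days

∂h/∂x = (449.29 − 449.01) / (318527 − 318417) = +0.002545
∂h/∂y = (449.28 − 449.01) / (4088982 − 4088892) = +0.003000
|∇h| = √(0.002545² + 0.003000²) = 0.003934
Seepage velocity v = K·i/n = 290.0 × 0.003934 / 0.26 = 4.388 m/day.
t = 250 / 4.388 = 56.97 days.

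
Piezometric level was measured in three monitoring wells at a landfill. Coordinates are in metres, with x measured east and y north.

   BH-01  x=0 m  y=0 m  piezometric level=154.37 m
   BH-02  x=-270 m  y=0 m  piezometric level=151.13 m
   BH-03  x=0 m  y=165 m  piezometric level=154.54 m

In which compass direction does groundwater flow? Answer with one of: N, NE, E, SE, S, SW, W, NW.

∂h/∂x = (151.13 − 154.37) / (-270 − 0) = +0.01200
∂h/∂y = (154.54 − 154.37) / (165 − 0) = +0.001030
Flow = −∇h = (-0.01200 east, -0.001030 north), which points west.

W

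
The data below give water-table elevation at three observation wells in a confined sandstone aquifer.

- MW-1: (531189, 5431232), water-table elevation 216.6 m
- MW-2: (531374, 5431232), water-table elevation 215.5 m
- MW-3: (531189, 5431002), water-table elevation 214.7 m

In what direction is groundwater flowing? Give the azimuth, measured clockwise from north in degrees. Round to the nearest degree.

144°

∂h/∂x = (215.5 − 216.6) / (531374 − 531189) = -0.005946
∂h/∂y = (214.7 − 216.6) / (5431002 − 5431232) = +0.008261
Flow direction (−∇h) has components (+0.005946 E, -0.008261 N).
Azimuth = atan2(E, N) = atan2(+0.005946, -0.008261) = 144.3° ≈ 144°.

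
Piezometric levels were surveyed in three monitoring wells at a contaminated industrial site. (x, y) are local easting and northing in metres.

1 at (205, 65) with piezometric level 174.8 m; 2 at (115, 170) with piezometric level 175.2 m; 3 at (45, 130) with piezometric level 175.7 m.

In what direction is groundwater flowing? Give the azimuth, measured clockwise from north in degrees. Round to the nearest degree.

With h = a·x + b·y + c and 1 as origin, the differences give:
  (-90)·a + 105·b = +0.4
  (-160)·a + 65·b = +0.9
Eliminate b (×65 and ×105, subtract): 10950·a = -68.50 → a = ∂h/∂x = -0.006256
Back-substitute: b = ∂h/∂y = -0.001553.
Flow direction (−∇h) has components (+0.006256 E, +0.001553 N).
Azimuth = atan2(E, N) = atan2(+0.006256, +0.001553) = 76.1° ≈ 076°.

076°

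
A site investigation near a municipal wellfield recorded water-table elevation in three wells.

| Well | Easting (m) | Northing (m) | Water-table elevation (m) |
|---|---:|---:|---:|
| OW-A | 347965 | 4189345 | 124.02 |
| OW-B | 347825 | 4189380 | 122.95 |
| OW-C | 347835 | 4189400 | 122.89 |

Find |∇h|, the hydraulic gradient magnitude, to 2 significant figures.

0.0086

With h = a·x + b·y + c and OW-A as origin, the differences give:
  (-140)·a + 35·b = -1.07
  (-130)·a + 55·b = -1.13
Eliminate b (×55 and ×35, subtract): -3150·a = -19.300 → a = ∂h/∂x = +0.006127
Back-substitute: b = ∂h/∂y = -0.006063.
|∇h| = √(0.006127² + -0.006063²) = 0.00862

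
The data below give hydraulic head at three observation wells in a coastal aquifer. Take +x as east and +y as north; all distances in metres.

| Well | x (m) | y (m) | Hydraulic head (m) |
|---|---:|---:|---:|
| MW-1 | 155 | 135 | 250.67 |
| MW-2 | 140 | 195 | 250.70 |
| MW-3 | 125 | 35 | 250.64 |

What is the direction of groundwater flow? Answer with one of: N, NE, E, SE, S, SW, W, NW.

SE

Differences from MW-1: to MW-2 (Δx, Δy, Δh) = (-15, 60, +0.03); to MW-3 = (-30, -100, -0.03).
Determinant of the coordinate differences = (-15)·(-100) − (-30)·60 = 3300.
∂h/∂x = [(+0.03)·(-100) − (-0.03)·60] / 3300 = -0.0003636
∂h/∂y = [(-15)·(-0.03) − (-30)·(+0.03)] / 3300 = +0.0004091
Flow = −∇h = (+0.0003636 east, -0.0004091 north), which points southeast.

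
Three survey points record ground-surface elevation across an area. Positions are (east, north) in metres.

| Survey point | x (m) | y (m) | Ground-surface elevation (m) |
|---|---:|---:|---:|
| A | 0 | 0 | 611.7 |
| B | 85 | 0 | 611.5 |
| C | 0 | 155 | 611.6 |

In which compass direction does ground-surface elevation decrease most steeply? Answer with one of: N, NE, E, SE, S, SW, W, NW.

∂z/∂x = (611.5 − 611.7) / (85 − 0) = -0.002353
∂z/∂y = (611.6 − 611.7) / (155 − 0) = -0.0006452
Steepest decrease is along −∇f = (+0.002353 E, +0.0006452 N) → east.

E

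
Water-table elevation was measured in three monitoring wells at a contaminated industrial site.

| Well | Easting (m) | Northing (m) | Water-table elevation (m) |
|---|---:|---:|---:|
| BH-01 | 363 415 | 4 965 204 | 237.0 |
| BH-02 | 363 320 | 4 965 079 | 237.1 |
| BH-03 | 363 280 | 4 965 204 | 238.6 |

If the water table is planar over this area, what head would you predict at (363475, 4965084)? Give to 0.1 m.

Three-point gradient (reference BH-01): Δ to BH-02 = (-95, -125, +0.1), Δ to BH-03 = (-135, 0, +1.6).
∂h/∂x = -0.01185, ∂h/∂y = +0.008207 (det = -16875).
h(363475, 4965084) = 237.0 + (-0.01185)·(60) + (+0.008207)·(-120) = 237.0 -0.711 -0.985 = 235.304 m.

235.3 m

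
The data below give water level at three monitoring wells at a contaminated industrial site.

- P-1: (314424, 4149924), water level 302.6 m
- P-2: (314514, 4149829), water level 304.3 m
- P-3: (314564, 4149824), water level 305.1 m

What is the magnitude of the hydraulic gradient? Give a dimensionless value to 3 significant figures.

0.0160

Differences from P-1: to P-2 (Δx, Δy, Δh) = (90, -95, +1.7); to P-3 = (140, -100, +2.5).
Solve a·Δx + b·Δy = Δh: det = 90·(-100) − 140·(-95) = 4300.
∂h/∂x = [(+1.7)·(-100) − (+2.5)·(-95)] / 4300 = +0.01570
∂h/∂y = [90·(+2.5) − 140·(+1.7)] / 4300 = -0.003023
|∇h| = √(0.01570² + -0.003023²) = 0.01599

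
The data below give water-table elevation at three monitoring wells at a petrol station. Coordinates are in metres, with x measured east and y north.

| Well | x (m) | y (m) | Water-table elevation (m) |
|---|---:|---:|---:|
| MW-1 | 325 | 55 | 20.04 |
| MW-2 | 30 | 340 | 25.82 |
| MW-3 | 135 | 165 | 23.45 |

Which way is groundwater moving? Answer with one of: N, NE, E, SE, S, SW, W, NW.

E

Taking MW-1 as reference: MW-2−MW-1 = (-295, 285, +5.78); MW-3−MW-1 = (-190, 110, +3.41).
Solve a·Δx + b·Δy = Δh: det = (-295)·110 − (-190)·285 = 21700.
∂h/∂x = [(+5.78)·110 − (+3.41)·285] / 21700 = -0.01549
∂h/∂y = [(-295)·(+3.41) − (-190)·(+5.78)] / 21700 = +0.004251
Flow = −∇h = (+0.01549 east, -0.004251 north), which points east.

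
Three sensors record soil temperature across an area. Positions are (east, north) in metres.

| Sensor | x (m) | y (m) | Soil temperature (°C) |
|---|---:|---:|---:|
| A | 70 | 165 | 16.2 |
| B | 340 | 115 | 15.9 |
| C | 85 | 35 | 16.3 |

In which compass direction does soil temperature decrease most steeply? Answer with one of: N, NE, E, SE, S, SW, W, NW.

With T = a·x + b·y + c and A as origin, the differences give:
  270·a + (-50)·b = -0.3
  15·a + (-130)·b = +0.1
Eliminate b (×(-130) and ×(-50), subtract): -34350·a = 44.00 → a = ∂T/∂x = -0.001281
Back-substitute: b = ∂T/∂y = -0.0009170.
Steepest decrease is along −∇f = (+0.001281 E, +0.0009170 N) → northeast.

NE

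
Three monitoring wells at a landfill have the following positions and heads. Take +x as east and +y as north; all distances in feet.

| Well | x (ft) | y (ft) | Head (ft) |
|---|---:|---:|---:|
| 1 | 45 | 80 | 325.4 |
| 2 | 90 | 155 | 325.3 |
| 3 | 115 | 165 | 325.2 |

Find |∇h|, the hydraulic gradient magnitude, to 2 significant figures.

Three-point gradient (reference 1): Δ to 2 = (45, 75, -0.1), Δ to 3 = (70, 85, -0.2).
∂h/∂x = -0.004561, ∂h/∂y = +0.001404 (det = -1425).
|∇h| = √(-0.004561² + 0.001404²) = 0.004772

0.0048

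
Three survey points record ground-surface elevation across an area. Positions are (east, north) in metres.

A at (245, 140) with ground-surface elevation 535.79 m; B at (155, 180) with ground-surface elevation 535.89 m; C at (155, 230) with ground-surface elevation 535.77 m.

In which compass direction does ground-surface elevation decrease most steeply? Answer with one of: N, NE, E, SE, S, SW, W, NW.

With z = a·x + b·y + c and A as origin, the differences give:
  (-90)·a + 40·b = +0.10
  (-90)·a + 90·b = -0.02
Eliminate b (×90 and ×40, subtract): -4500·a = 9.800 → a = ∂z/∂x = -0.002178
Back-substitute: b = ∂z/∂y = -0.002400.
Steepest decrease is along −∇f = (+0.002178 E, +0.002400 N) → northeast.

NE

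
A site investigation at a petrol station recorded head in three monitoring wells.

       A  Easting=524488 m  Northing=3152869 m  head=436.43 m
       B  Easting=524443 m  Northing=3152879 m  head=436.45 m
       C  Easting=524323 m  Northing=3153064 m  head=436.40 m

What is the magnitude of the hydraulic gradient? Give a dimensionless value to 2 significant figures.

With h = a·x + b·y + c and A as origin, the differences give:
  (-45)·a + 10·b = +0.02
  (-165)·a + 195·b = -0.03
Eliminate b (×195 and ×10, subtract): -7125·a = 4.200 → a = ∂h/∂x = -0.0005895
Back-substitute: b = ∂h/∂y = -0.0006526.
|∇h| = √(-0.0005895² + -0.0006526²) = 0.0008794

0.00088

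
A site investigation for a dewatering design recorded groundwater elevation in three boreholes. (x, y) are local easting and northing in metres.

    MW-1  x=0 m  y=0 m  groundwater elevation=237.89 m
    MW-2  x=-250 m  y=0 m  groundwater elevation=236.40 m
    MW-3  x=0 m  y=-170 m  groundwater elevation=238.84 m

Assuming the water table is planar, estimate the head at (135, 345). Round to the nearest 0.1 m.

236.8 m

∂h/∂x = (236.40 − 237.89) / (-250 − 0) = +0.005960
∂h/∂y = (238.84 − 237.89) / (-170 − 0) = -0.005588
h(135, 345) = 237.89 + (+0.005960)·(135) + (-0.005588)·(345) = 237.89 +0.805 -1.928 = 236.767 m.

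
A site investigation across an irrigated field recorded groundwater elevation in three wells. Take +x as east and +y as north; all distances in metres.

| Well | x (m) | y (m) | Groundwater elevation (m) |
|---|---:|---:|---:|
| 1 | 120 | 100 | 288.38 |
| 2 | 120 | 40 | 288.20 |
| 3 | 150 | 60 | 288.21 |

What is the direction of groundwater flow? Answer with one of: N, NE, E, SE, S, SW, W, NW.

Taking 1 as reference: 2−1 = (0, -60, -0.18); 3−1 = (30, -40, -0.17).
Determinant of the coordinate differences = 0·(-40) − 30·(-60) = 1800.
∂h/∂x = [(-0.18)·(-40) − (-0.17)·(-60)] / 1800 = -0.001667
∂h/∂y = [0·(-0.17) − 30·(-0.18)] / 1800 = +0.003000
Flow = −∇h = (+0.001667 east, -0.003000 north), which points southeast.

SE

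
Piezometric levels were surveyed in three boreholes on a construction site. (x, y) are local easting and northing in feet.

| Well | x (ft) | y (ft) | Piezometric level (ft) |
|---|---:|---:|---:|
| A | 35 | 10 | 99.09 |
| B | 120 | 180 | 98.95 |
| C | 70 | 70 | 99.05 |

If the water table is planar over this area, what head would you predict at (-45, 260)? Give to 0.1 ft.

98.5 ft

With h = a·x + b·y + c and A as origin, the differences give:
  85·a + 170·b = -0.14
  35·a + 60·b = -0.04
Eliminate b (×60 and ×170, subtract): -850·a = -1.600 → a = ∂h/∂x = +0.001882
Back-substitute: b = ∂h/∂y = -0.001765.
h(-45, 260) = 99.09 + (+0.001882)·(-80) + (-0.001765)·(250) = 99.09 -0.151 -0.441 = 98.498 ft.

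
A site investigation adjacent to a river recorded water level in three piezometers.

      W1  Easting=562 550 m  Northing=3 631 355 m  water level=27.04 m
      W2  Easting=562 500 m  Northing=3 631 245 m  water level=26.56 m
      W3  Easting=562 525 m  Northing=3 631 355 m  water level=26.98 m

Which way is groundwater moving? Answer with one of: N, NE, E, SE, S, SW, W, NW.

With h = a·x + b·y + c and W1 as origin, the differences give:
  (-50)·a + (-110)·b = -0.48
  (-25)·a + 0·b = -0.06
Eliminate b (×0 and ×(-110), subtract): -2750·a = -6.600 → a = ∂h/∂x = +0.002400
Back-substitute: b = ∂h/∂y = +0.003273.
Flow = −∇h = (-0.002400 east, -0.003273 north), which points southwest.

SW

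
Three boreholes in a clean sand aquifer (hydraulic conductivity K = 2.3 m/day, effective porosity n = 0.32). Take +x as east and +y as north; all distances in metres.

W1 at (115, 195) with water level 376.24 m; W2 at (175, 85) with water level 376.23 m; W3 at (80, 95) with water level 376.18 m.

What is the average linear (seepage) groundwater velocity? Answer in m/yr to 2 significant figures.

1.8 m/yr

Taking W1 as reference: W2−W1 = (60, -110, -0.01); W3−W1 = (-35, -100, -0.06).
Solve a·Δx + b·Δy = Δh: det = 60·(-100) − (-35)·(-110) = -9850.
∂h/∂x = [(-0.01)·(-100) − (-0.06)·(-110)] / -9850 = +0.0005685
∂h/∂y = [60·(-0.06) − (-35)·(-0.01)] / -9850 = +0.0004010
|∇h| = √(0.0005685² + 0.0004010²) = 0.0006957
Seepage velocity v = K·i/n = 2.3 × 0.0006957 / 0.32 = 0.005 m/day = 1.826 m/yr.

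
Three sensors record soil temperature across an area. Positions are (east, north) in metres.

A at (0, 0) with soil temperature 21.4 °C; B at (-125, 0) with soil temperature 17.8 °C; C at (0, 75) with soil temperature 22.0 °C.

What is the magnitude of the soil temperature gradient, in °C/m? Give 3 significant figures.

0.0299 °C/m

∂T/∂x = (17.8 − 21.4) / (-125 − 0) = +0.02880
∂T/∂y = (22.0 − 21.4) / (75 − 0) = +0.008000
|∇f| = √(0.02880² + 0.008000²) = 0.02989 °C/m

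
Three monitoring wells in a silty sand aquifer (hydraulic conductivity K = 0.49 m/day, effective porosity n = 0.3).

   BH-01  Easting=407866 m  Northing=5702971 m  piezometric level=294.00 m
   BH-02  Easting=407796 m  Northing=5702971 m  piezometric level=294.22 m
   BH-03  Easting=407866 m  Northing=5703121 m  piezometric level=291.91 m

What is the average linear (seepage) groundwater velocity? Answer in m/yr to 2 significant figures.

∂h/∂x = (294.22 − 294.00) / (407796 − 407866) = -0.003143
∂h/∂y = (291.91 − 294.00) / (5703121 − 5702971) = -0.01393
|∇h| = √(-0.003143² + -0.01393²) = 0.01428
Seepage velocity v = K·i/n = 0.49 × 0.01428 / 0.3 = 0.02332 m/day = 8.518 m/yr.

8.5 m/yr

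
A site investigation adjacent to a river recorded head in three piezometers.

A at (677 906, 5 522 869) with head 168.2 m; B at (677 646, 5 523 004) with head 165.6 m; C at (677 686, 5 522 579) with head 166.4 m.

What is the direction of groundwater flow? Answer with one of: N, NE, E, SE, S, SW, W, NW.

Taking A as reference: B−A = (-260, 135, -2.6); C−A = (-220, -290, -1.8).
Solve a·Δx + b·Δy = Δh: det = (-260)·(-290) − (-220)·135 = 105100.
∂h/∂x = [(-2.6)·(-290) − (-1.8)·135] / 105100 = +0.009486
∂h/∂y = [(-260)·(-1.8) − (-220)·(-2.6)] / 105100 = -0.0009895
Flow = −∇h = (-0.009486 east, +0.0009895 north), which points west.

W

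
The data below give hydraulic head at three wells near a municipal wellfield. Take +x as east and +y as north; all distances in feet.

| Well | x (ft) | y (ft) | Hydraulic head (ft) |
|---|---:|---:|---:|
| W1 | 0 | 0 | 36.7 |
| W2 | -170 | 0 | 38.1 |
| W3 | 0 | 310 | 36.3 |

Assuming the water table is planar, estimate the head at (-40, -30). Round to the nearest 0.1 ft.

∂h/∂x = (38.1 − 36.7) / (-170 − 0) = -0.008235
∂h/∂y = (36.3 − 36.7) / (310 − 0) = -0.001290
h(-40, -30) = 36.7 + (-0.008235)·(-40) + (-0.001290)·(-30) = 36.7 +0.329 +0.039 = 37.068 ft.

37.1 ft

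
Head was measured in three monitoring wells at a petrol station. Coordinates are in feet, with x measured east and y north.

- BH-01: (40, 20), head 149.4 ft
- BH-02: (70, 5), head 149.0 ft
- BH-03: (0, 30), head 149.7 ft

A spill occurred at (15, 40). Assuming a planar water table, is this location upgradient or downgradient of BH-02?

upgradient

With h = a·x + b·y + c and BH-01 as origin, the differences give:
  30·a + (-15)·b = -0.4
  (-40)·a + 10·b = +0.3
Eliminate b (×10 and ×(-15), subtract): -300·a = 0.50 → a = ∂h/∂x = -0.001667
Back-substitute: b = ∂h/∂y = +0.02333.
Head at (15, 40) = 149.4 + (-0.001667)·(-25) + (+0.02333)·(20) = 149.91 ft.
That is higher than the 149.0 ft at BH-02, so the point is upgradient.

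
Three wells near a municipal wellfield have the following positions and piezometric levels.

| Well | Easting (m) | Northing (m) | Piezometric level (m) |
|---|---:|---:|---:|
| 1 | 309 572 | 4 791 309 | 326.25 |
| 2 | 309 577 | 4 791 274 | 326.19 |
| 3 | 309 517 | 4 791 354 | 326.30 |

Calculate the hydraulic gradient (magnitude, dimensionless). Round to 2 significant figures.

With h = a·x + b·y + c and 1 as origin, the differences give:
  5·a + (-35)·b = -0.06
  (-55)·a + 45·b = +0.05
Eliminate b (×45 and ×(-35), subtract): -1700·a = -0.950 → a = ∂h/∂x = +0.0005588
Back-substitute: b = ∂h/∂y = +0.001794.
|∇h| = √(0.0005588² + 0.001794²) = 0.001879

0.0019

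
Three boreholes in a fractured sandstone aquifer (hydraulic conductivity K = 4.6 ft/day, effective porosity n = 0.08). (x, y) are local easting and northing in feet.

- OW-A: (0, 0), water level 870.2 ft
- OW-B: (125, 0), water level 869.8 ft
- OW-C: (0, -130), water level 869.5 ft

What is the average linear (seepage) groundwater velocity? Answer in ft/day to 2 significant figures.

∂h/∂x = (869.8 − 870.2) / (125 − 0) = -0.003200
∂h/∂y = (869.5 − 870.2) / (-130 − 0) = +0.005385
|∇h| = √(-0.003200² + 0.005385²) = 0.006264
Seepage velocity v = K·i/n = 4.6 × 0.006264 / 0.08 = 0.3602 ft/day.

0.36 ft/day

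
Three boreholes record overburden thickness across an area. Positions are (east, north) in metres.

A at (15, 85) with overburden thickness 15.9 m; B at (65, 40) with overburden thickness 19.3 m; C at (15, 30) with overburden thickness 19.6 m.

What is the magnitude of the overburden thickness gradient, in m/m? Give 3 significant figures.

0.0677 m/m

Taking A as reference: B−A = (50, -45, +3.4); C−A = (0, -55, +3.7).
Solve a·Δx + b·Δy = Δd: det = 50·(-55) − 0·(-45) = -2750.
∂d/∂x = [(+3.4)·(-55) − (+3.7)·(-45)] / -2750 = +0.007455
∂d/∂y = [50·(+3.7) − 0·(+3.4)] / -2750 = -0.06727
|∇f| = √(0.007455² + -0.06727²) = 0.06768 m/m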